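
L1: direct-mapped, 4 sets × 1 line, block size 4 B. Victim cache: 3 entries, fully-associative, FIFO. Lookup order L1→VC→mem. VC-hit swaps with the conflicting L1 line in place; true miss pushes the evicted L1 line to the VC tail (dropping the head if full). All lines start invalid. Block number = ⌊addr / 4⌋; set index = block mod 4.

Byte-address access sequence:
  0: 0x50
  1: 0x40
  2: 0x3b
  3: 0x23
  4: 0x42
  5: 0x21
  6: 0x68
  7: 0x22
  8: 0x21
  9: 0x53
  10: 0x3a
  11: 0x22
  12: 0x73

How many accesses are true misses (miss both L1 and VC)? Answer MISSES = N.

MISSES = 6

#0 0x50→b20/s0 MISS; vc=[]
#1 0x40→b16/s0 MISS; vc=[20]
#2 0x3b→b14/s2 MISS; vc=[20]
#3 0x23→b8/s0 MISS; vc=[20,16]
#4 0x42→b16/s0 VC-HIT; vc=[20,8]
#5 0x21→b8/s0 VC-HIT; vc=[20,16]
#6 0x68→b26/s2 MISS; vc=[20,16,14]
#7 0x22→b8/s0 L1-HIT; vc=[20,16,14]
#8 0x21→b8/s0 L1-HIT; vc=[20,16,14]
#9 0x53→b20/s0 VC-HIT; vc=[8,16,14]
#10 0x3a→b14/s2 VC-HIT; vc=[8,16,26]
#11 0x22→b8/s0 VC-HIT; vc=[20,16,26]
#12 0x73→b28/s0 MISS; vc=[16,26,8]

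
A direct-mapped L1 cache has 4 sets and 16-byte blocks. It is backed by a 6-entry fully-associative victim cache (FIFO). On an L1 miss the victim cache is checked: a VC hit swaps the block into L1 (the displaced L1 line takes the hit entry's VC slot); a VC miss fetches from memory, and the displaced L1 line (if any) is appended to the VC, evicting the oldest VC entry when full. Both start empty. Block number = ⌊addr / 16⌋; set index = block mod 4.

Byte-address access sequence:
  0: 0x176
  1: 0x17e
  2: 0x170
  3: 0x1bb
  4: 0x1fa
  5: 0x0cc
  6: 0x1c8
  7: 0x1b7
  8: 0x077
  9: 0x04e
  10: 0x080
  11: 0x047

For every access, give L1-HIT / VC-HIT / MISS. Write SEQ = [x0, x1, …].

#0 0x176→b23/s3 MISS; vc=[]
#1 0x17e→b23/s3 L1-HIT; vc=[]
#2 0x170→b23/s3 L1-HIT; vc=[]
#3 0x1bb→b27/s3 MISS; vc=[23]
#4 0x1fa→b31/s3 MISS; vc=[23,27]
#5 0xcc→b12/s0 MISS; vc=[23,27]
#6 0x1c8→b28/s0 MISS; vc=[23,27,12]
#7 0x1b7→b27/s3 VC-HIT; vc=[23,31,12]
#8 0x77→b7/s3 MISS; vc=[23,31,12,27]
#9 0x4e→b4/s0 MISS; vc=[23,31,12,27,28]
#10 0x80→b8/s0 MISS; vc=[23,31,12,27,28,4]
#11 0x47→b4/s0 VC-HIT; vc=[23,31,12,27,28,8]

SEQ = [MISS, L1-HIT, L1-HIT, MISS, MISS, MISS, MISS, VC-HIT, MISS, MISS, MISS, VC-HIT]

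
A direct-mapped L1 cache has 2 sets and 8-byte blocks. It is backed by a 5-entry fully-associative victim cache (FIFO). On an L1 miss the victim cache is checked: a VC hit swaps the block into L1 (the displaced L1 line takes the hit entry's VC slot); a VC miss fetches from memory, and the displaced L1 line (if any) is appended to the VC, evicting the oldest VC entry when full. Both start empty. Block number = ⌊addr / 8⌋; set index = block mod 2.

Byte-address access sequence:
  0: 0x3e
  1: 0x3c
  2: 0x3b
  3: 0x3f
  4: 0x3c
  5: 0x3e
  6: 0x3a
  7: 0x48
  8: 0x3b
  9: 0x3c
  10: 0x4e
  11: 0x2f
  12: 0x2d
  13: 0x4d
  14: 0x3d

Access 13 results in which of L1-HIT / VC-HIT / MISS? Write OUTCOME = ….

0: 0x3e (blk 7, set 1) → MISS  vc=[]
1: 0x3c (blk 7, set 1) → L1-HIT  vc=[]
2: 0x3b (blk 7, set 1) → L1-HIT  vc=[]
3: 0x3f (blk 7, set 1) → L1-HIT  vc=[]
4: 0x3c (blk 7, set 1) → L1-HIT  vc=[]
5: 0x3e (blk 7, set 1) → L1-HIT  vc=[]
6: 0x3a (blk 7, set 1) → L1-HIT  vc=[]
7: 0x48 (blk 9, set 1) → MISS  vc=[7]
8: 0x3b (blk 7, set 1) → VC-HIT  vc=[9]
9: 0x3c (blk 7, set 1) → L1-HIT  vc=[9]
10: 0x4e (blk 9, set 1) → VC-HIT  vc=[7]
11: 0x2f (blk 5, set 1) → MISS  vc=[7, 9]
12: 0x2d (blk 5, set 1) → L1-HIT  vc=[7, 9]
13: 0x4d (blk 9, set 1) → VC-HIT  vc=[7, 5]
14: 0x3d (blk 7, set 1) → VC-HIT  vc=[9, 5]

OUTCOME = VC-HIT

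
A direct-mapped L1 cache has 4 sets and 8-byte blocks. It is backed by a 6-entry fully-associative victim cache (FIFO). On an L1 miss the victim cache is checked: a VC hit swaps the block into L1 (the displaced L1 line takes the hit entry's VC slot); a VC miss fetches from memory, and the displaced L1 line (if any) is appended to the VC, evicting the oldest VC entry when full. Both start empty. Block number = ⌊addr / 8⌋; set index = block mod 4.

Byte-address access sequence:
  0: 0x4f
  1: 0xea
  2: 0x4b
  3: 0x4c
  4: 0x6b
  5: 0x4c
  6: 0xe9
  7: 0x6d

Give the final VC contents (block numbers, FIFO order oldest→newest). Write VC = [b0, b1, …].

VC = [9, 29]

0: 0x4f (blk 9, set 1) → MISS  vc=[]
1: 0xea (blk 29, set 1) → MISS  vc=[9]
2: 0x4b (blk 9, set 1) → VC-HIT  vc=[29]
3: 0x4c (blk 9, set 1) → L1-HIT  vc=[29]
4: 0x6b (blk 13, set 1) → MISS  vc=[29, 9]
5: 0x4c (blk 9, set 1) → VC-HIT  vc=[29, 13]
6: 0xe9 (blk 29, set 1) → VC-HIT  vc=[9, 13]
7: 0x6d (blk 13, set 1) → VC-HIT  vc=[9, 29]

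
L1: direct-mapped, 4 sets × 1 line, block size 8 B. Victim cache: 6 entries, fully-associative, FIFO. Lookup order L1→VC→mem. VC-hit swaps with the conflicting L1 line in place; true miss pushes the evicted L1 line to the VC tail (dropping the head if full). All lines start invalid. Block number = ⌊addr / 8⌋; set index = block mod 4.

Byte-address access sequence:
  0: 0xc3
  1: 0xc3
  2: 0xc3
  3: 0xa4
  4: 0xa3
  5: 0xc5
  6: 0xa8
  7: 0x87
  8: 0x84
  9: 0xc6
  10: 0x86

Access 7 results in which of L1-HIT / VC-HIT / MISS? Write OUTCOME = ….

#0 0xc3→b24/s0 MISS; vc=[]
#1 0xc3→b24/s0 L1-HIT; vc=[]
#2 0xc3→b24/s0 L1-HIT; vc=[]
#3 0xa4→b20/s0 MISS; vc=[24]
#4 0xa3→b20/s0 L1-HIT; vc=[24]
#5 0xc5→b24/s0 VC-HIT; vc=[20]
#6 0xa8→b21/s1 MISS; vc=[20]
#7 0x87→b16/s0 MISS; vc=[20,24]
#8 0x84→b16/s0 L1-HIT; vc=[20,24]
#9 0xc6→b24/s0 VC-HIT; vc=[20,16]
#10 0x86→b16/s0 VC-HIT; vc=[20,24]

OUTCOME = MISS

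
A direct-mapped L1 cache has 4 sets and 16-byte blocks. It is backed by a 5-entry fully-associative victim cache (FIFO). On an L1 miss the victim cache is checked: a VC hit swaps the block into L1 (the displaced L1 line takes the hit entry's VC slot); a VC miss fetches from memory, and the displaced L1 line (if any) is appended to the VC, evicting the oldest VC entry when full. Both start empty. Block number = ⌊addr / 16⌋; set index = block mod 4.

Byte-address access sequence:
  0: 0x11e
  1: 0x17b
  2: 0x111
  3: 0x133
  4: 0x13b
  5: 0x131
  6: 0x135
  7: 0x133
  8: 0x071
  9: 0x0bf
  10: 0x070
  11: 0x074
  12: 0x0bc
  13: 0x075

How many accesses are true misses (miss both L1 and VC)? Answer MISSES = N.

0: 0x11e (blk 17, set 1) → MISS  vc=[]
1: 0x17b (blk 23, set 3) → MISS  vc=[]
2: 0x111 (blk 17, set 1) → L1-HIT  vc=[]
3: 0x133 (blk 19, set 3) → MISS  vc=[23]
4: 0x13b (blk 19, set 3) → L1-HIT  vc=[23]
5: 0x131 (blk 19, set 3) → L1-HIT  vc=[23]
6: 0x135 (blk 19, set 3) → L1-HIT  vc=[23]
7: 0x133 (blk 19, set 3) → L1-HIT  vc=[23]
8: 0x71 (blk 7, set 3) → MISS  vc=[23, 19]
9: 0xbf (blk 11, set 3) → MISS  vc=[23, 19, 7]
10: 0x70 (blk 7, set 3) → VC-HIT  vc=[23, 19, 11]
11: 0x74 (blk 7, set 3) → L1-HIT  vc=[23, 19, 11]
12: 0xbc (blk 11, set 3) → VC-HIT  vc=[23, 19, 7]
13: 0x75 (blk 7, set 3) → VC-HIT  vc=[23, 19, 11]

MISSES = 5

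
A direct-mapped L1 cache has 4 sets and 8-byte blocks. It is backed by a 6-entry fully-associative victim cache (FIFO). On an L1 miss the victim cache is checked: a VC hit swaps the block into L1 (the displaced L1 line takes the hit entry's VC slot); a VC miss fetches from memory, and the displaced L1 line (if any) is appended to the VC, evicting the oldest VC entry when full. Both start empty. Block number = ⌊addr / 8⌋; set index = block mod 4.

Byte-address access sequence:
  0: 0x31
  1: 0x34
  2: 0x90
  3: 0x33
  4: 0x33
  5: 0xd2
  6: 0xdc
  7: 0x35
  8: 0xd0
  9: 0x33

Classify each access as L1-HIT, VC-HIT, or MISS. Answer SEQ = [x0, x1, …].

SEQ = [MISS, L1-HIT, MISS, VC-HIT, L1-HIT, MISS, MISS, VC-HIT, VC-HIT, VC-HIT]

0: 0x31 (blk 6, set 2) → MISS  vc=[]
1: 0x34 (blk 6, set 2) → L1-HIT  vc=[]
2: 0x90 (blk 18, set 2) → MISS  vc=[6]
3: 0x33 (blk 6, set 2) → VC-HIT  vc=[18]
4: 0x33 (blk 6, set 2) → L1-HIT  vc=[18]
5: 0xd2 (blk 26, set 2) → MISS  vc=[18, 6]
6: 0xdc (blk 27, set 3) → MISS  vc=[18, 6]
7: 0x35 (blk 6, set 2) → VC-HIT  vc=[18, 26]
8: 0xd0 (blk 26, set 2) → VC-HIT  vc=[18, 6]
9: 0x33 (blk 6, set 2) → VC-HIT  vc=[18, 26]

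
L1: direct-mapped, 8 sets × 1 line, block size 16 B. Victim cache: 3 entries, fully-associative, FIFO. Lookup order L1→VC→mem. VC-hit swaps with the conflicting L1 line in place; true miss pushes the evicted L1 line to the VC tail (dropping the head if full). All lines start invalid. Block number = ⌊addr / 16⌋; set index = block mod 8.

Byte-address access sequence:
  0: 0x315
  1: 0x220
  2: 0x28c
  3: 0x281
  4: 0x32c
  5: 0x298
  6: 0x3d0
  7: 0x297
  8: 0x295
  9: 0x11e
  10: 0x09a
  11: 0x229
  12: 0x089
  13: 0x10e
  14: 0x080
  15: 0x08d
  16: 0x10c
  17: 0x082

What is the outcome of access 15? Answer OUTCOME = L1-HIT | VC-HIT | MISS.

OUTCOME = L1-HIT

  [0] addr=0x315 blk=49 s=1: MISS | VC []
  [1] addr=0x220 blk=34 s=2: MISS | VC []
  [2] addr=0x28c blk=40 s=0: MISS | VC []
  [3] addr=0x281 blk=40 s=0: L1-HIT | VC []
  [4] addr=0x32c blk=50 s=2: MISS | VC [34]
  [5] addr=0x298 blk=41 s=1: MISS | VC [34, 49]
  [6] addr=0x3d0 blk=61 s=5: MISS | VC [34, 49]
  [7] addr=0x297 blk=41 s=1: L1-HIT | VC [34, 49]
  [8] addr=0x295 blk=41 s=1: L1-HIT | VC [34, 49]
  [9] addr=0x11e blk=17 s=1: MISS | VC [34, 49, 41]
  [10] addr=0x9a blk=9 s=1: MISS | VC [49, 41, 17]
  [11] addr=0x229 blk=34 s=2: MISS | VC [41, 17, 50]
  [12] addr=0x89 blk=8 s=0: MISS | VC [17, 50, 40]
  [13] addr=0x10e blk=16 s=0: MISS | VC [50, 40, 8]
  [14] addr=0x80 blk=8 s=0: VC-HIT | VC [50, 40, 16]
  [15] addr=0x8d blk=8 s=0: L1-HIT | VC [50, 40, 16]
  [16] addr=0x10c blk=16 s=0: VC-HIT | VC [50, 40, 8]
  [17] addr=0x82 blk=8 s=0: VC-HIT | VC [50, 40, 16]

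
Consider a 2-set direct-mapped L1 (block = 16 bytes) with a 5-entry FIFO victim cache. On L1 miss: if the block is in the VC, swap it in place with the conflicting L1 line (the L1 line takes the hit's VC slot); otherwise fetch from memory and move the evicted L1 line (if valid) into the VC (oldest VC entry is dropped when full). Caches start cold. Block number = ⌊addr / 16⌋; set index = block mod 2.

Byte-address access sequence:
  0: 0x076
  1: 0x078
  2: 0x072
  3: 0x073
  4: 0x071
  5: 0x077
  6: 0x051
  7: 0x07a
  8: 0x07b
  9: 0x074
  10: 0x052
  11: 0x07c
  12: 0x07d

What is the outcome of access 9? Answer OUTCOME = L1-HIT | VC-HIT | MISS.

  [0] addr=0x76 blk=7 s=1: MISS | VC []
  [1] addr=0x78 blk=7 s=1: L1-HIT | VC []
  [2] addr=0x72 blk=7 s=1: L1-HIT | VC []
  [3] addr=0x73 blk=7 s=1: L1-HIT | VC []
  [4] addr=0x71 blk=7 s=1: L1-HIT | VC []
  [5] addr=0x77 blk=7 s=1: L1-HIT | VC []
  [6] addr=0x51 blk=5 s=1: MISS | VC [7]
  [7] addr=0x7a blk=7 s=1: VC-HIT | VC [5]
  [8] addr=0x7b blk=7 s=1: L1-HIT | VC [5]
  [9] addr=0x74 blk=7 s=1: L1-HIT | VC [5]
  [10] addr=0x52 blk=5 s=1: VC-HIT | VC [7]
  [11] addr=0x7c blk=7 s=1: VC-HIT | VC [5]
  [12] addr=0x7d blk=7 s=1: L1-HIT | VC [5]

OUTCOME = L1-HIT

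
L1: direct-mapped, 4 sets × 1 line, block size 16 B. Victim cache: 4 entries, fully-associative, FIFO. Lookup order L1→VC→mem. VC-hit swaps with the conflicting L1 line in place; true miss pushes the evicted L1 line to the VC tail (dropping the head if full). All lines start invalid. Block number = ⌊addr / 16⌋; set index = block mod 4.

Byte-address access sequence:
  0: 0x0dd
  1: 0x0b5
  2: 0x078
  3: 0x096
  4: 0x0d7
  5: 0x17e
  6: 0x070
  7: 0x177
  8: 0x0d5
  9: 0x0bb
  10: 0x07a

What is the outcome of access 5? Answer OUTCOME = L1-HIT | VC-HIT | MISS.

OUTCOME = MISS

  [0] addr=0xdd blk=13 s=1: MISS | VC []
  [1] addr=0xb5 blk=11 s=3: MISS | VC []
  [2] addr=0x78 blk=7 s=3: MISS | VC [11]
  [3] addr=0x96 blk=9 s=1: MISS | VC [11, 13]
  [4] addr=0xd7 blk=13 s=1: VC-HIT | VC [11, 9]
  [5] addr=0x17e blk=23 s=3: MISS | VC [11, 9, 7]
  [6] addr=0x70 blk=7 s=3: VC-HIT | VC [11, 9, 23]
  [7] addr=0x177 blk=23 s=3: VC-HIT | VC [11, 9, 7]
  [8] addr=0xd5 blk=13 s=1: L1-HIT | VC [11, 9, 7]
  [9] addr=0xbb blk=11 s=3: VC-HIT | VC [23, 9, 7]
  [10] addr=0x7a blk=7 s=3: VC-HIT | VC [23, 9, 11]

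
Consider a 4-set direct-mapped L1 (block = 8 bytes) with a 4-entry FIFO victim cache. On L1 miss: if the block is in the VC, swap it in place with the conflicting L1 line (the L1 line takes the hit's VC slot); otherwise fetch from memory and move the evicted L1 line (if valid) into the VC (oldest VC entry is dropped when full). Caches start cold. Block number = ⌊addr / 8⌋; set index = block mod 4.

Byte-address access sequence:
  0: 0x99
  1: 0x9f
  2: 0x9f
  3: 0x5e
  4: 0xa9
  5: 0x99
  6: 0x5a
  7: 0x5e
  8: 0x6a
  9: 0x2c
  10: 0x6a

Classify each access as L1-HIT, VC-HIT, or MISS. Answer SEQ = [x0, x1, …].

SEQ = [MISS, L1-HIT, L1-HIT, MISS, MISS, VC-HIT, VC-HIT, L1-HIT, MISS, MISS, VC-HIT]

  [0] addr=0x99 blk=19 s=3: MISS | VC []
  [1] addr=0x9f blk=19 s=3: L1-HIT | VC []
  [2] addr=0x9f blk=19 s=3: L1-HIT | VC []
  [3] addr=0x5e blk=11 s=3: MISS | VC [19]
  [4] addr=0xa9 blk=21 s=1: MISS | VC [19]
  [5] addr=0x99 blk=19 s=3: VC-HIT | VC [11]
  [6] addr=0x5a blk=11 s=3: VC-HIT | VC [19]
  [7] addr=0x5e blk=11 s=3: L1-HIT | VC [19]
  [8] addr=0x6a blk=13 s=1: MISS | VC [19, 21]
  [9] addr=0x2c blk=5 s=1: MISS | VC [19, 21, 13]
  [10] addr=0x6a blk=13 s=1: VC-HIT | VC [19, 21, 5]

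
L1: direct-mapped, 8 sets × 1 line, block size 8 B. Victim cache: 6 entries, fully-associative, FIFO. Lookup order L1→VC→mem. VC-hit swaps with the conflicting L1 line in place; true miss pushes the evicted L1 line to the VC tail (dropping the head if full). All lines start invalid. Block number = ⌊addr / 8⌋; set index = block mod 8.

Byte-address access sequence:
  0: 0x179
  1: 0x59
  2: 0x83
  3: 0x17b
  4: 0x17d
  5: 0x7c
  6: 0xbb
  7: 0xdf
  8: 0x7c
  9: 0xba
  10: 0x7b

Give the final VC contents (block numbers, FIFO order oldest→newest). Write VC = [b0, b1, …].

VC = [47, 23, 11]

#0 0x179→b47/s7 MISS; vc=[]
#1 0x59→b11/s3 MISS; vc=[]
#2 0x83→b16/s0 MISS; vc=[]
#3 0x17b→b47/s7 L1-HIT; vc=[]
#4 0x17d→b47/s7 L1-HIT; vc=[]
#5 0x7c→b15/s7 MISS; vc=[47]
#6 0xbb→b23/s7 MISS; vc=[47,15]
#7 0xdf→b27/s3 MISS; vc=[47,15,11]
#8 0x7c→b15/s7 VC-HIT; vc=[47,23,11]
#9 0xba→b23/s7 VC-HIT; vc=[47,15,11]
#10 0x7b→b15/s7 VC-HIT; vc=[47,23,11]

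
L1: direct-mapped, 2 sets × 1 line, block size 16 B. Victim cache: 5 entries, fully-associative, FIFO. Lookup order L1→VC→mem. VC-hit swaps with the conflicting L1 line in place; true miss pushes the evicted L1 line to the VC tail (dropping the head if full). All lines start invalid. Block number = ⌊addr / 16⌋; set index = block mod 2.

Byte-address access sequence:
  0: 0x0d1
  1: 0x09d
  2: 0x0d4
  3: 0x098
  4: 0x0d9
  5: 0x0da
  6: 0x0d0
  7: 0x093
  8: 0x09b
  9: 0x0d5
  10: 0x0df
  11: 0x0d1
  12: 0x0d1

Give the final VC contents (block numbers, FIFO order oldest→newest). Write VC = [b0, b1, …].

#0 0xd1→b13/s1 MISS; vc=[]
#1 0x9d→b9/s1 MISS; vc=[13]
#2 0xd4→b13/s1 VC-HIT; vc=[9]
#3 0x98→b9/s1 VC-HIT; vc=[13]
#4 0xd9→b13/s1 VC-HIT; vc=[9]
#5 0xda→b13/s1 L1-HIT; vc=[9]
#6 0xd0→b13/s1 L1-HIT; vc=[9]
#7 0x93→b9/s1 VC-HIT; vc=[13]
#8 0x9b→b9/s1 L1-HIT; vc=[13]
#9 0xd5→b13/s1 VC-HIT; vc=[9]
#10 0xdf→b13/s1 L1-HIT; vc=[9]
#11 0xd1→b13/s1 L1-HIT; vc=[9]
#12 0xd1→b13/s1 L1-HIT; vc=[9]

VC = [9]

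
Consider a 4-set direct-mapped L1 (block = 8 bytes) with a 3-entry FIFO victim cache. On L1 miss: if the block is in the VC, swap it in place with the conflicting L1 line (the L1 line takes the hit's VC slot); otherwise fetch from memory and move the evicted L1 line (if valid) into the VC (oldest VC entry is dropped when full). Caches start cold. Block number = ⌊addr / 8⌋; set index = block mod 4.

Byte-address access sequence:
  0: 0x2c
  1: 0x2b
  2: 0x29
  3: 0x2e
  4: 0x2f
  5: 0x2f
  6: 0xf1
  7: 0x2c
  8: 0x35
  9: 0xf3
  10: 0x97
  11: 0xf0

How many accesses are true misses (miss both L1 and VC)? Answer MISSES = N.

0: 0x2c (blk 5, set 1) → MISS  vc=[]
1: 0x2b (blk 5, set 1) → L1-HIT  vc=[]
2: 0x29 (blk 5, set 1) → L1-HIT  vc=[]
3: 0x2e (blk 5, set 1) → L1-HIT  vc=[]
4: 0x2f (blk 5, set 1) → L1-HIT  vc=[]
5: 0x2f (blk 5, set 1) → L1-HIT  vc=[]
6: 0xf1 (blk 30, set 2) → MISS  vc=[]
7: 0x2c (blk 5, set 1) → L1-HIT  vc=[]
8: 0x35 (blk 6, set 2) → MISS  vc=[30]
9: 0xf3 (blk 30, set 2) → VC-HIT  vc=[6]
10: 0x97 (blk 18, set 2) → MISS  vc=[6, 30]
11: 0xf0 (blk 30, set 2) → VC-HIT  vc=[6, 18]

MISSES = 4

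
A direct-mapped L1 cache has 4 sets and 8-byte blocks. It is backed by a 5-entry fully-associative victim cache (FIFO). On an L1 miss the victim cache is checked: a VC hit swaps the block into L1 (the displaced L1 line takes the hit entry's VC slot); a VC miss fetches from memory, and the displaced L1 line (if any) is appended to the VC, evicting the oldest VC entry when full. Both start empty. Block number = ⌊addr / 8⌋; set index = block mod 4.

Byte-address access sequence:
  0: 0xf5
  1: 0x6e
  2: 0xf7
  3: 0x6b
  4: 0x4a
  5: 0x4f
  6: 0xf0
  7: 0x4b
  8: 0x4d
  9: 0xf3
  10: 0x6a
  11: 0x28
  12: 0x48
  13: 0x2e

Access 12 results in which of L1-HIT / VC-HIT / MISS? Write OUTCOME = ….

  [0] addr=0xf5 blk=30 s=2: MISS | VC []
  [1] addr=0x6e blk=13 s=1: MISS | VC []
  [2] addr=0xf7 blk=30 s=2: L1-HIT | VC []
  [3] addr=0x6b blk=13 s=1: L1-HIT | VC []
  [4] addr=0x4a blk=9 s=1: MISS | VC [13]
  [5] addr=0x4f blk=9 s=1: L1-HIT | VC [13]
  [6] addr=0xf0 blk=30 s=2: L1-HIT | VC [13]
  [7] addr=0x4b blk=9 s=1: L1-HIT | VC [13]
  [8] addr=0x4d blk=9 s=1: L1-HIT | VC [13]
  [9] addr=0xf3 blk=30 s=2: L1-HIT | VC [13]
  [10] addr=0x6a blk=13 s=1: VC-HIT | VC [9]
  [11] addr=0x28 blk=5 s=1: MISS | VC [9, 13]
  [12] addr=0x48 blk=9 s=1: VC-HIT | VC [5, 13]
  [13] addr=0x2e blk=5 s=1: VC-HIT | VC [9, 13]

OUTCOME = VC-HIT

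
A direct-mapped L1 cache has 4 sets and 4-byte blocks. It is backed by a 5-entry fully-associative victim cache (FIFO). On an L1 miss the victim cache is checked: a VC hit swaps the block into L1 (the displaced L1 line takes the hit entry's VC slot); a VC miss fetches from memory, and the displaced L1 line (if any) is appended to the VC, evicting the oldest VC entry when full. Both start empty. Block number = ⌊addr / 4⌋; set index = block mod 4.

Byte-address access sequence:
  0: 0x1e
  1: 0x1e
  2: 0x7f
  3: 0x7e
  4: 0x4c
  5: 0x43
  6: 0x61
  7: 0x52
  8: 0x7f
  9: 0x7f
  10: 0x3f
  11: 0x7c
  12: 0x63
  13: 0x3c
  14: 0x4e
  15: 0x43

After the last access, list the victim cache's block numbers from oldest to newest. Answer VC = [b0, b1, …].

VC = [7, 15, 24, 20, 31]

0: 0x1e (blk 7, set 3) → MISS  vc=[]
1: 0x1e (blk 7, set 3) → L1-HIT  vc=[]
2: 0x7f (blk 31, set 3) → MISS  vc=[7]
3: 0x7e (blk 31, set 3) → L1-HIT  vc=[7]
4: 0x4c (blk 19, set 3) → MISS  vc=[7, 31]
5: 0x43 (blk 16, set 0) → MISS  vc=[7, 31]
6: 0x61 (blk 24, set 0) → MISS  vc=[7, 31, 16]
7: 0x52 (blk 20, set 0) → MISS  vc=[7, 31, 16, 24]
8: 0x7f (blk 31, set 3) → VC-HIT  vc=[7, 19, 16, 24]
9: 0x7f (blk 31, set 3) → L1-HIT  vc=[7, 19, 16, 24]
10: 0x3f (blk 15, set 3) → MISS  vc=[7, 19, 16, 24, 31]
11: 0x7c (blk 31, set 3) → VC-HIT  vc=[7, 19, 16, 24, 15]
12: 0x63 (blk 24, set 0) → VC-HIT  vc=[7, 19, 16, 20, 15]
13: 0x3c (blk 15, set 3) → VC-HIT  vc=[7, 19, 16, 20, 31]
14: 0x4e (blk 19, set 3) → VC-HIT  vc=[7, 15, 16, 20, 31]
15: 0x43 (blk 16, set 0) → VC-HIT  vc=[7, 15, 24, 20, 31]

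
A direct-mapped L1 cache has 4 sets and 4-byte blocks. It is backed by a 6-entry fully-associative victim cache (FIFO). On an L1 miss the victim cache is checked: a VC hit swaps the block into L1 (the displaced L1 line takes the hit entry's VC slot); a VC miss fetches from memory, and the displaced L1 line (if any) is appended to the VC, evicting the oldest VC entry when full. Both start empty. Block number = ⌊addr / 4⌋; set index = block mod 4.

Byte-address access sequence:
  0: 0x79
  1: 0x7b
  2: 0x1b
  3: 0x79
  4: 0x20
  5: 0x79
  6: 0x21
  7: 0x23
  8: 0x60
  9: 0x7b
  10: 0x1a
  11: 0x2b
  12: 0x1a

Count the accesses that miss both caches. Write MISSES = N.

MISSES = 5

#0 0x79→b30/s2 MISS; vc=[]
#1 0x7b→b30/s2 L1-HIT; vc=[]
#2 0x1b→b6/s2 MISS; vc=[30]
#3 0x79→b30/s2 VC-HIT; vc=[6]
#4 0x20→b8/s0 MISS; vc=[6]
#5 0x79→b30/s2 L1-HIT; vc=[6]
#6 0x21→b8/s0 L1-HIT; vc=[6]
#7 0x23→b8/s0 L1-HIT; vc=[6]
#8 0x60→b24/s0 MISS; vc=[6,8]
#9 0x7b→b30/s2 L1-HIT; vc=[6,8]
#10 0x1a→b6/s2 VC-HIT; vc=[30,8]
#11 0x2b→b10/s2 MISS; vc=[30,8,6]
#12 0x1a→b6/s2 VC-HIT; vc=[30,8,10]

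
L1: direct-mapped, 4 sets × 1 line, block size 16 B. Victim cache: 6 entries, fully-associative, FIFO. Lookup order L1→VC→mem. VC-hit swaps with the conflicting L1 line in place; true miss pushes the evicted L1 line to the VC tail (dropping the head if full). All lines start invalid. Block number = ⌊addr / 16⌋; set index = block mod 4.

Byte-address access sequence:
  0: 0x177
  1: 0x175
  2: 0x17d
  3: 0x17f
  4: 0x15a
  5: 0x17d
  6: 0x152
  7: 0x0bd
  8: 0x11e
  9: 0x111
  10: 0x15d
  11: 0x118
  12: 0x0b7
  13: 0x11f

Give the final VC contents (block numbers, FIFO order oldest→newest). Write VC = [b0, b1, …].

VC = [23, 21]

  [0] addr=0x177 blk=23 s=3: MISS | VC []
  [1] addr=0x175 blk=23 s=3: L1-HIT | VC []
  [2] addr=0x17d blk=23 s=3: L1-HIT | VC []
  [3] addr=0x17f blk=23 s=3: L1-HIT | VC []
  [4] addr=0x15a blk=21 s=1: MISS | VC []
  [5] addr=0x17d blk=23 s=3: L1-HIT | VC []
  [6] addr=0x152 blk=21 s=1: L1-HIT | VC []
  [7] addr=0xbd blk=11 s=3: MISS | VC [23]
  [8] addr=0x11e blk=17 s=1: MISS | VC [23, 21]
  [9] addr=0x111 blk=17 s=1: L1-HIT | VC [23, 21]
  [10] addr=0x15d blk=21 s=1: VC-HIT | VC [23, 17]
  [11] addr=0x118 blk=17 s=1: VC-HIT | VC [23, 21]
  [12] addr=0xb7 blk=11 s=3: L1-HIT | VC [23, 21]
  [13] addr=0x11f blk=17 s=1: L1-HIT | VC [23, 21]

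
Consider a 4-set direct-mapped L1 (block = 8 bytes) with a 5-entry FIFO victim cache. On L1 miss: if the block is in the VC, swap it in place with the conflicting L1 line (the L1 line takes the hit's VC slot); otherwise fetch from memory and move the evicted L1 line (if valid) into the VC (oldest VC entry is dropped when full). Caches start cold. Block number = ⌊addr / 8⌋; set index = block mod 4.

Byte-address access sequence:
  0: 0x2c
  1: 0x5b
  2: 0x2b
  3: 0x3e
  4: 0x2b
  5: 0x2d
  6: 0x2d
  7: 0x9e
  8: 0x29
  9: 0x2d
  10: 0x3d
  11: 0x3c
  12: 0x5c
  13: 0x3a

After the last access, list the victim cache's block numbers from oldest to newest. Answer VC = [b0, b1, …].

VC = [11, 19]

0: 0x2c (blk 5, set 1) → MISS  vc=[]
1: 0x5b (blk 11, set 3) → MISS  vc=[]
2: 0x2b (blk 5, set 1) → L1-HIT  vc=[]
3: 0x3e (blk 7, set 3) → MISS  vc=[11]
4: 0x2b (blk 5, set 1) → L1-HIT  vc=[11]
5: 0x2d (blk 5, set 1) → L1-HIT  vc=[11]
6: 0x2d (blk 5, set 1) → L1-HIT  vc=[11]
7: 0x9e (blk 19, set 3) → MISS  vc=[11, 7]
8: 0x29 (blk 5, set 1) → L1-HIT  vc=[11, 7]
9: 0x2d (blk 5, set 1) → L1-HIT  vc=[11, 7]
10: 0x3d (blk 7, set 3) → VC-HIT  vc=[11, 19]
11: 0x3c (blk 7, set 3) → L1-HIT  vc=[11, 19]
12: 0x5c (blk 11, set 3) → VC-HIT  vc=[7, 19]
13: 0x3a (blk 7, set 3) → VC-HIT  vc=[11, 19]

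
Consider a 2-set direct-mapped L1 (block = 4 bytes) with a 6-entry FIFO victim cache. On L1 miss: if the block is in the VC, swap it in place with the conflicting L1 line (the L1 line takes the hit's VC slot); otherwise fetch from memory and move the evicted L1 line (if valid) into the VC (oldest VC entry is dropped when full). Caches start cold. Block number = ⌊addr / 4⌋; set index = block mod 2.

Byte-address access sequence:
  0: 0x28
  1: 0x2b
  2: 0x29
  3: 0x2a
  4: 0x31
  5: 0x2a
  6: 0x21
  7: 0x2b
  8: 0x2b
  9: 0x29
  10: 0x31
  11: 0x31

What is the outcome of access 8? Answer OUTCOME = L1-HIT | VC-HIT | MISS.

OUTCOME = L1-HIT

  [0] addr=0x28 blk=10 s=0: MISS | VC []
  [1] addr=0x2b blk=10 s=0: L1-HIT | VC []
  [2] addr=0x29 blk=10 s=0: L1-HIT | VC []
  [3] addr=0x2a blk=10 s=0: L1-HIT | VC []
  [4] addr=0x31 blk=12 s=0: MISS | VC [10]
  [5] addr=0x2a blk=10 s=0: VC-HIT | VC [12]
  [6] addr=0x21 blk=8 s=0: MISS | VC [12, 10]
  [7] addr=0x2b blk=10 s=0: VC-HIT | VC [12, 8]
  [8] addr=0x2b blk=10 s=0: L1-HIT | VC [12, 8]
  [9] addr=0x29 blk=10 s=0: L1-HIT | VC [12, 8]
  [10] addr=0x31 blk=12 s=0: VC-HIT | VC [10, 8]
  [11] addr=0x31 blk=12 s=0: L1-HIT | VC [10, 8]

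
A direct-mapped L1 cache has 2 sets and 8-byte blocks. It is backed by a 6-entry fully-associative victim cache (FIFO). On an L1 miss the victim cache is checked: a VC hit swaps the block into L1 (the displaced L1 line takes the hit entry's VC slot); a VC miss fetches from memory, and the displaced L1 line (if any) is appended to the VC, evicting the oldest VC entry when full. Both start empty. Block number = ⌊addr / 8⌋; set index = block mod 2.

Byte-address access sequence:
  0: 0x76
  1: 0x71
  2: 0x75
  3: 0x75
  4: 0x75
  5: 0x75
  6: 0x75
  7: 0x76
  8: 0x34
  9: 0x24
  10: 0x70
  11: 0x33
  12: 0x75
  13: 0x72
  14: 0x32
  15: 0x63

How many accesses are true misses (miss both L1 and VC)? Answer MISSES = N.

#0 0x76→b14/s0 MISS; vc=[]
#1 0x71→b14/s0 L1-HIT; vc=[]
#2 0x75→b14/s0 L1-HIT; vc=[]
#3 0x75→b14/s0 L1-HIT; vc=[]
#4 0x75→b14/s0 L1-HIT; vc=[]
#5 0x75→b14/s0 L1-HIT; vc=[]
#6 0x75→b14/s0 L1-HIT; vc=[]
#7 0x76→b14/s0 L1-HIT; vc=[]
#8 0x34→b6/s0 MISS; vc=[14]
#9 0x24→b4/s0 MISS; vc=[14,6]
#10 0x70→b14/s0 VC-HIT; vc=[4,6]
#11 0x33→b6/s0 VC-HIT; vc=[4,14]
#12 0x75→b14/s0 VC-HIT; vc=[4,6]
#13 0x72→b14/s0 L1-HIT; vc=[4,6]
#14 0x32→b6/s0 VC-HIT; vc=[4,14]
#15 0x63→b12/s0 MISS; vc=[4,14,6]

MISSES = 4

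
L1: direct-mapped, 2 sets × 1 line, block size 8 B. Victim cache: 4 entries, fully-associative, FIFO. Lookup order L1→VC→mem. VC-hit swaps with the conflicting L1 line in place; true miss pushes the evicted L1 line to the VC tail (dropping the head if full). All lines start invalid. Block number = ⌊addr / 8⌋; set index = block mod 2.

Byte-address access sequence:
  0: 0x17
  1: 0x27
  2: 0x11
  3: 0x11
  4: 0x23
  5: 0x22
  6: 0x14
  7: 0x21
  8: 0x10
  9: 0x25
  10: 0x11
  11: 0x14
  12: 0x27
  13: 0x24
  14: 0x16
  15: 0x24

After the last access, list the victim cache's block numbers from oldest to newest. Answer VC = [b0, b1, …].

  [0] addr=0x17 blk=2 s=0: MISS | VC []
  [1] addr=0x27 blk=4 s=0: MISS | VC [2]
  [2] addr=0x11 blk=2 s=0: VC-HIT | VC [4]
  [3] addr=0x11 blk=2 s=0: L1-HIT | VC [4]
  [4] addr=0x23 blk=4 s=0: VC-HIT | VC [2]
  [5] addr=0x22 blk=4 s=0: L1-HIT | VC [2]
  [6] addr=0x14 blk=2 s=0: VC-HIT | VC [4]
  [7] addr=0x21 blk=4 s=0: VC-HIT | VC [2]
  [8] addr=0x10 blk=2 s=0: VC-HIT | VC [4]
  [9] addr=0x25 blk=4 s=0: VC-HIT | VC [2]
  [10] addr=0x11 blk=2 s=0: VC-HIT | VC [4]
  [11] addr=0x14 blk=2 s=0: L1-HIT | VC [4]
  [12] addr=0x27 blk=4 s=0: VC-HIT | VC [2]
  [13] addr=0x24 blk=4 s=0: L1-HIT | VC [2]
  [14] addr=0x16 blk=2 s=0: VC-HIT | VC [4]
  [15] addr=0x24 blk=4 s=0: VC-HIT | VC [2]

VC = [2]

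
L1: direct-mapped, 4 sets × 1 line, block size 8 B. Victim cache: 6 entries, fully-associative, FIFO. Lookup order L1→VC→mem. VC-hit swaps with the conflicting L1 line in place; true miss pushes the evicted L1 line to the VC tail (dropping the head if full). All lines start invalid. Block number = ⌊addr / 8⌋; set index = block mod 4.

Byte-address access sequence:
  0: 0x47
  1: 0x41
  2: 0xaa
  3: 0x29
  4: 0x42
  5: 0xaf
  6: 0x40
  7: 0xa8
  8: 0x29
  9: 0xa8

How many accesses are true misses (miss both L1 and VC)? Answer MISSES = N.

0: 0x47 (blk 8, set 0) → MISS  vc=[]
1: 0x41 (blk 8, set 0) → L1-HIT  vc=[]
2: 0xaa (blk 21, set 1) → MISS  vc=[]
3: 0x29 (blk 5, set 1) → MISS  vc=[21]
4: 0x42 (blk 8, set 0) → L1-HIT  vc=[21]
5: 0xaf (blk 21, set 1) → VC-HIT  vc=[5]
6: 0x40 (blk 8, set 0) → L1-HIT  vc=[5]
7: 0xa8 (blk 21, set 1) → L1-HIT  vc=[5]
8: 0x29 (blk 5, set 1) → VC-HIT  vc=[21]
9: 0xa8 (blk 21, set 1) → VC-HIT  vc=[5]

MISSES = 3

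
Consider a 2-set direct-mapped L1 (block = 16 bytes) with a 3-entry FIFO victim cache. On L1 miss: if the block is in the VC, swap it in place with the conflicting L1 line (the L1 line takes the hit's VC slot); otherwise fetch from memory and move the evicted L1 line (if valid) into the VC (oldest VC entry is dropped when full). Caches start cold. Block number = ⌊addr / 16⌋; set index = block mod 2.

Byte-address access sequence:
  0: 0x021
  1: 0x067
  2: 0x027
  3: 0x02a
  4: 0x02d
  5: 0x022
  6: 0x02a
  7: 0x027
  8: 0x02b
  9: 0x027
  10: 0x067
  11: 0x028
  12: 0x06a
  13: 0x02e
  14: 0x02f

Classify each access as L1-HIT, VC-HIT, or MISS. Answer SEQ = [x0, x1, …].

0: 0x21 (blk 2, set 0) → MISS  vc=[]
1: 0x67 (blk 6, set 0) → MISS  vc=[2]
2: 0x27 (blk 2, set 0) → VC-HIT  vc=[6]
3: 0x2a (blk 2, set 0) → L1-HIT  vc=[6]
4: 0x2d (blk 2, set 0) → L1-HIT  vc=[6]
5: 0x22 (blk 2, set 0) → L1-HIT  vc=[6]
6: 0x2a (blk 2, set 0) → L1-HIT  vc=[6]
7: 0x27 (blk 2, set 0) → L1-HIT  vc=[6]
8: 0x2b (blk 2, set 0) → L1-HIT  vc=[6]
9: 0x27 (blk 2, set 0) → L1-HIT  vc=[6]
10: 0x67 (blk 6, set 0) → VC-HIT  vc=[2]
11: 0x28 (blk 2, set 0) → VC-HIT  vc=[6]
12: 0x6a (blk 6, set 0) → VC-HIT  vc=[2]
13: 0x2e (blk 2, set 0) → VC-HIT  vc=[6]
14: 0x2f (blk 2, set 0) → L1-HIT  vc=[6]

SEQ = [MISS, MISS, VC-HIT, L1-HIT, L1-HIT, L1-HIT, L1-HIT, L1-HIT, L1-HIT, L1-HIT, VC-HIT, VC-HIT, VC-HIT, VC-HIT, L1-HIT]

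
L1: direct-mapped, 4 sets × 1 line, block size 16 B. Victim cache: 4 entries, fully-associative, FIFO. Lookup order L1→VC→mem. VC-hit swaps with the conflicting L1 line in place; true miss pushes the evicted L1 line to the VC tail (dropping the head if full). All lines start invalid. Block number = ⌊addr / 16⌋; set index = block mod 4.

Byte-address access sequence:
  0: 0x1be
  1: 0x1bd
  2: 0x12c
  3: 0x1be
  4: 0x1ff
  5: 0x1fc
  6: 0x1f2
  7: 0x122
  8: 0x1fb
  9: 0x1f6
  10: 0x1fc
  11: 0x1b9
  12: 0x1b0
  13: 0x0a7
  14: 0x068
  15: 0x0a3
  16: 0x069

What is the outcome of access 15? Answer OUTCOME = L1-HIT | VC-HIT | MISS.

0: 0x1be (blk 27, set 3) → MISS  vc=[]
1: 0x1bd (blk 27, set 3) → L1-HIT  vc=[]
2: 0x12c (blk 18, set 2) → MISS  vc=[]
3: 0x1be (blk 27, set 3) → L1-HIT  vc=[]
4: 0x1ff (blk 31, set 3) → MISS  vc=[27]
5: 0x1fc (blk 31, set 3) → L1-HIT  vc=[27]
6: 0x1f2 (blk 31, set 3) → L1-HIT  vc=[27]
7: 0x122 (blk 18, set 2) → L1-HIT  vc=[27]
8: 0x1fb (blk 31, set 3) → L1-HIT  vc=[27]
9: 0x1f6 (blk 31, set 3) → L1-HIT  vc=[27]
10: 0x1fc (blk 31, set 3) → L1-HIT  vc=[27]
11: 0x1b9 (blk 27, set 3) → VC-HIT  vc=[31]
12: 0x1b0 (blk 27, set 3) → L1-HIT  vc=[31]
13: 0xa7 (blk 10, set 2) → MISS  vc=[31, 18]
14: 0x68 (blk 6, set 2) → MISS  vc=[31, 18, 10]
15: 0xa3 (blk 10, set 2) → VC-HIT  vc=[31, 18, 6]
16: 0x69 (blk 6, set 2) → VC-HIT  vc=[31, 18, 10]

OUTCOME = VC-HIT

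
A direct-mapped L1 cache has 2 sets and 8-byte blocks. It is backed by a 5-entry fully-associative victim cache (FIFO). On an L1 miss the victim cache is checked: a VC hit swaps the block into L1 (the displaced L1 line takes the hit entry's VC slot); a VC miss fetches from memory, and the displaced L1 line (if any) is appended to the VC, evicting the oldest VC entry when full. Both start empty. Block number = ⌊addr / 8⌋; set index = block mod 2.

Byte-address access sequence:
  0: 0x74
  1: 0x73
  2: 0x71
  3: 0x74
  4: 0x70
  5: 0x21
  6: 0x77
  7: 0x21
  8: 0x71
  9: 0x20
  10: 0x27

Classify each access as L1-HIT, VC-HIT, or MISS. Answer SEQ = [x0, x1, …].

SEQ = [MISS, L1-HIT, L1-HIT, L1-HIT, L1-HIT, MISS, VC-HIT, VC-HIT, VC-HIT, VC-HIT, L1-HIT]

  [0] addr=0x74 blk=14 s=0: MISS | VC []
  [1] addr=0x73 blk=14 s=0: L1-HIT | VC []
  [2] addr=0x71 blk=14 s=0: L1-HIT | VC []
  [3] addr=0x74 blk=14 s=0: L1-HIT | VC []
  [4] addr=0x70 blk=14 s=0: L1-HIT | VC []
  [5] addr=0x21 blk=4 s=0: MISS | VC [14]
  [6] addr=0x77 blk=14 s=0: VC-HIT | VC [4]
  [7] addr=0x21 blk=4 s=0: VC-HIT | VC [14]
  [8] addr=0x71 blk=14 s=0: VC-HIT | VC [4]
  [9] addr=0x20 blk=4 s=0: VC-HIT | VC [14]
  [10] addr=0x27 blk=4 s=0: L1-HIT | VC [14]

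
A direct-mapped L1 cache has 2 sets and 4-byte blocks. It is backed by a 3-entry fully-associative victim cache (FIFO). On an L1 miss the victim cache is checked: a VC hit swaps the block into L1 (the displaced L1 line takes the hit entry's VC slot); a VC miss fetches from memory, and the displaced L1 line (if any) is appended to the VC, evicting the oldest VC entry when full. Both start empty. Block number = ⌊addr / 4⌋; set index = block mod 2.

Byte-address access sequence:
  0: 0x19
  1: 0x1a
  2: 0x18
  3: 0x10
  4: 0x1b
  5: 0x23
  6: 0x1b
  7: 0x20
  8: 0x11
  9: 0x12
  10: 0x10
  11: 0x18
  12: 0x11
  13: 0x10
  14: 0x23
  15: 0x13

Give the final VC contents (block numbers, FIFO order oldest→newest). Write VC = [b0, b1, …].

VC = [8, 6]

#0 0x19→b6/s0 MISS; vc=[]
#1 0x1a→b6/s0 L1-HIT; vc=[]
#2 0x18→b6/s0 L1-HIT; vc=[]
#3 0x10→b4/s0 MISS; vc=[6]
#4 0x1b→b6/s0 VC-HIT; vc=[4]
#5 0x23→b8/s0 MISS; vc=[4,6]
#6 0x1b→b6/s0 VC-HIT; vc=[4,8]
#7 0x20→b8/s0 VC-HIT; vc=[4,6]
#8 0x11→b4/s0 VC-HIT; vc=[8,6]
#9 0x12→b4/s0 L1-HIT; vc=[8,6]
#10 0x10→b4/s0 L1-HIT; vc=[8,6]
#11 0x18→b6/s0 VC-HIT; vc=[8,4]
#12 0x11→b4/s0 VC-HIT; vc=[8,6]
#13 0x10→b4/s0 L1-HIT; vc=[8,6]
#14 0x23→b8/s0 VC-HIT; vc=[4,6]
#15 0x13→b4/s0 VC-HIT; vc=[8,6]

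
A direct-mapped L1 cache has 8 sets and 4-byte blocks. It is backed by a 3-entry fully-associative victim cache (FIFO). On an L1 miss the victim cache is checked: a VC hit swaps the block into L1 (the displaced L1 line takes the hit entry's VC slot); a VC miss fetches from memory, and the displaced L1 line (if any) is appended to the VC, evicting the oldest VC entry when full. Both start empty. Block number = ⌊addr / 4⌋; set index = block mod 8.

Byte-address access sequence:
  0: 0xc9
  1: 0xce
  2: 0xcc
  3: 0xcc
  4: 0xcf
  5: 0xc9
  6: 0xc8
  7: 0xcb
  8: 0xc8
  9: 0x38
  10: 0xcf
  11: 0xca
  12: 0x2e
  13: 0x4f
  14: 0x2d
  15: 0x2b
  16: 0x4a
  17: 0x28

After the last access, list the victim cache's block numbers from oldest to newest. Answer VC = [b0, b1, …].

VC = [19, 50, 18]

  [0] addr=0xc9 blk=50 s=2: MISS | VC []
  [1] addr=0xce blk=51 s=3: MISS | VC []
  [2] addr=0xcc blk=51 s=3: L1-HIT | VC []
  [3] addr=0xcc blk=51 s=3: L1-HIT | VC []
  [4] addr=0xcf blk=51 s=3: L1-HIT | VC []
  [5] addr=0xc9 blk=50 s=2: L1-HIT | VC []
  [6] addr=0xc8 blk=50 s=2: L1-HIT | VC []
  [7] addr=0xcb blk=50 s=2: L1-HIT | VC []
  [8] addr=0xc8 blk=50 s=2: L1-HIT | VC []
  [9] addr=0x38 blk=14 s=6: MISS | VC []
  [10] addr=0xcf blk=51 s=3: L1-HIT | VC []
  [11] addr=0xca blk=50 s=2: L1-HIT | VC []
  [12] addr=0x2e blk=11 s=3: MISS | VC [51]
  [13] addr=0x4f blk=19 s=3: MISS | VC [51, 11]
  [14] addr=0x2d blk=11 s=3: VC-HIT | VC [51, 19]
  [15] addr=0x2b blk=10 s=2: MISS | VC [51, 19, 50]
  [16] addr=0x4a blk=18 s=2: MISS | VC [19, 50, 10]
  [17] addr=0x28 blk=10 s=2: VC-HIT | VC [19, 50, 18]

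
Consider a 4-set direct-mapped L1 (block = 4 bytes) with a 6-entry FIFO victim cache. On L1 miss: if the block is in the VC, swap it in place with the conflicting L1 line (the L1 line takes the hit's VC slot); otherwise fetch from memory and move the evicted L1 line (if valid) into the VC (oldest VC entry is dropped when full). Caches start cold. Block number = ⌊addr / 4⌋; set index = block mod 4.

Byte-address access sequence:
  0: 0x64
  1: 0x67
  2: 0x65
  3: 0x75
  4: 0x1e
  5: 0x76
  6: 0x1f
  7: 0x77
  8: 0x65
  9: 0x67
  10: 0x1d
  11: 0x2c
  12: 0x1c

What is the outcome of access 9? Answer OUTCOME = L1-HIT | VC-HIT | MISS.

0: 0x64 (blk 25, set 1) → MISS  vc=[]
1: 0x67 (blk 25, set 1) → L1-HIT  vc=[]
2: 0x65 (blk 25, set 1) → L1-HIT  vc=[]
3: 0x75 (blk 29, set 1) → MISS  vc=[25]
4: 0x1e (blk 7, set 3) → MISS  vc=[25]
5: 0x76 (blk 29, set 1) → L1-HIT  vc=[25]
6: 0x1f (blk 7, set 3) → L1-HIT  vc=[25]
7: 0x77 (blk 29, set 1) → L1-HIT  vc=[25]
8: 0x65 (blk 25, set 1) → VC-HIT  vc=[29]
9: 0x67 (blk 25, set 1) → L1-HIT  vc=[29]
10: 0x1d (blk 7, set 3) → L1-HIT  vc=[29]
11: 0x2c (blk 11, set 3) → MISS  vc=[29, 7]
12: 0x1c (blk 7, set 3) → VC-HIT  vc=[29, 11]

OUTCOME = L1-HIT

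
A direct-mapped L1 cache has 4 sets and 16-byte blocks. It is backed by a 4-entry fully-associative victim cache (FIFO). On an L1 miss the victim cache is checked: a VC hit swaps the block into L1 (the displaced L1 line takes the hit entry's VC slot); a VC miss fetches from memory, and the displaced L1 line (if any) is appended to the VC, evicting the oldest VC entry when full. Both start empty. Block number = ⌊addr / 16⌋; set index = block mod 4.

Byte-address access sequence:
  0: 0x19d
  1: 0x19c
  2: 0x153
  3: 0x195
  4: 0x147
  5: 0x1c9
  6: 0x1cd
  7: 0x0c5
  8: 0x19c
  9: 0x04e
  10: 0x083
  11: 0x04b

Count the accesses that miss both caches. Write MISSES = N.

MISSES = 7

0: 0x19d (blk 25, set 1) → MISS  vc=[]
1: 0x19c (blk 25, set 1) → L1-HIT  vc=[]
2: 0x153 (blk 21, set 1) → MISS  vc=[25]
3: 0x195 (blk 25, set 1) → VC-HIT  vc=[21]
4: 0x147 (blk 20, set 0) → MISS  vc=[21]
5: 0x1c9 (blk 28, set 0) → MISS  vc=[21, 20]
6: 0x1cd (blk 28, set 0) → L1-HIT  vc=[21, 20]
7: 0xc5 (blk 12, set 0) → MISS  vc=[21, 20, 28]
8: 0x19c (blk 25, set 1) → L1-HIT  vc=[21, 20, 28]
9: 0x4e (blk 4, set 0) → MISS  vc=[21, 20, 28, 12]
10: 0x83 (blk 8, set 0) → MISS  vc=[20, 28, 12, 4]
11: 0x4b (blk 4, set 0) → VC-HIT  vc=[20, 28, 12, 8]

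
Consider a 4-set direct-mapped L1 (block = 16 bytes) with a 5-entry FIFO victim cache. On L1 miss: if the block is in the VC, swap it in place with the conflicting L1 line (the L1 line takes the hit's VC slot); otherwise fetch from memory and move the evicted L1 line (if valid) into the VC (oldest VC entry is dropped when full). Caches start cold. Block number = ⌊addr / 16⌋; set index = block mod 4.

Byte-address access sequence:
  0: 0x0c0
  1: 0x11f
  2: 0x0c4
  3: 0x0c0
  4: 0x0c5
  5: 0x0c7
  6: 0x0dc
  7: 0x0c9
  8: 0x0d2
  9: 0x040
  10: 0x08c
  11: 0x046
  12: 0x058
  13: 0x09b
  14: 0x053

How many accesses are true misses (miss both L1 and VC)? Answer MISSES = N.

#0 0xc0→b12/s0 MISS; vc=[]
#1 0x11f→b17/s1 MISS; vc=[]
#2 0xc4→b12/s0 L1-HIT; vc=[]
#3 0xc0→b12/s0 L1-HIT; vc=[]
#4 0xc5→b12/s0 L1-HIT; vc=[]
#5 0xc7→b12/s0 L1-HIT; vc=[]
#6 0xdc→b13/s1 MISS; vc=[17]
#7 0xc9→b12/s0 L1-HIT; vc=[17]
#8 0xd2→b13/s1 L1-HIT; vc=[17]
#9 0x40→b4/s0 MISS; vc=[17,12]
#10 0x8c→b8/s0 MISS; vc=[17,12,4]
#11 0x46→b4/s0 VC-HIT; vc=[17,12,8]
#12 0x58→b5/s1 MISS; vc=[17,12,8,13]
#13 0x9b→b9/s1 MISS; vc=[17,12,8,13,5]
#14 0x53→b5/s1 VC-HIT; vc=[17,12,8,13,9]

MISSES = 7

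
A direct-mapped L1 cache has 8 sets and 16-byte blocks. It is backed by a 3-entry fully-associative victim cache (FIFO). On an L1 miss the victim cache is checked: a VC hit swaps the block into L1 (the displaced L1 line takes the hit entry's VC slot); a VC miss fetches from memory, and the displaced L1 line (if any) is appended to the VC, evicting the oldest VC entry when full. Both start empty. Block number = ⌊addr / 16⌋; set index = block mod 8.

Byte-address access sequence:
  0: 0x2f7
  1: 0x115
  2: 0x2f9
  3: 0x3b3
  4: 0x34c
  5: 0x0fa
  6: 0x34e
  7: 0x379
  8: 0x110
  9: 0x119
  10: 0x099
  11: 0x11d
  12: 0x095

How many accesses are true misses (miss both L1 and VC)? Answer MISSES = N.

MISSES = 7

0: 0x2f7 (blk 47, set 7) → MISS  vc=[]
1: 0x115 (blk 17, set 1) → MISS  vc=[]
2: 0x2f9 (blk 47, set 7) → L1-HIT  vc=[]
3: 0x3b3 (blk 59, set 3) → MISS  vc=[]
4: 0x34c (blk 52, set 4) → MISS  vc=[]
5: 0xfa (blk 15, set 7) → MISS  vc=[47]
6: 0x34e (blk 52, set 4) → L1-HIT  vc=[47]
7: 0x379 (blk 55, set 7) → MISS  vc=[47, 15]
8: 0x110 (blk 17, set 1) → L1-HIT  vc=[47, 15]
9: 0x119 (blk 17, set 1) → L1-HIT  vc=[47, 15]
10: 0x99 (blk 9, set 1) → MISS  vc=[47, 15, 17]
11: 0x11d (blk 17, set 1) → VC-HIT  vc=[47, 15, 9]
12: 0x95 (blk 9, set 1) → VC-HIT  vc=[47, 15, 17]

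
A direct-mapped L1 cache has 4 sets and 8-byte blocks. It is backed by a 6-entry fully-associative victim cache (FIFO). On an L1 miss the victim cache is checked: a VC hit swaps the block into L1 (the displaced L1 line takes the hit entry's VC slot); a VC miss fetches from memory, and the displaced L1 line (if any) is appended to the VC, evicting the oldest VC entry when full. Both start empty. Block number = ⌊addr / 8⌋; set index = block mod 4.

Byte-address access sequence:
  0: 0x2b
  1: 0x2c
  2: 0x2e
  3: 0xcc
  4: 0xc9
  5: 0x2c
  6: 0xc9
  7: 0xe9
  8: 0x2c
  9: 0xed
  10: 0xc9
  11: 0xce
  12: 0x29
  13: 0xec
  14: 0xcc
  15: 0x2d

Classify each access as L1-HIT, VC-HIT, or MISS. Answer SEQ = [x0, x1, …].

#0 0x2b→b5/s1 MISS; vc=[]
#1 0x2c→b5/s1 L1-HIT; vc=[]
#2 0x2e→b5/s1 L1-HIT; vc=[]
#3 0xcc→b25/s1 MISS; vc=[5]
#4 0xc9→b25/s1 L1-HIT; vc=[5]
#5 0x2c→b5/s1 VC-HIT; vc=[25]
#6 0xc9→b25/s1 VC-HIT; vc=[5]
#7 0xe9→b29/s1 MISS; vc=[5,25]
#8 0x2c→b5/s1 VC-HIT; vc=[29,25]
#9 0xed→b29/s1 VC-HIT; vc=[5,25]
#10 0xc9→b25/s1 VC-HIT; vc=[5,29]
#11 0xce→b25/s1 L1-HIT; vc=[5,29]
#12 0x29→b5/s1 VC-HIT; vc=[25,29]
#13 0xec→b29/s1 VC-HIT; vc=[25,5]
#14 0xcc→b25/s1 VC-HIT; vc=[29,5]
#15 0x2d→b5/s1 VC-HIT; vc=[29,25]

SEQ = [MISS, L1-HIT, L1-HIT, MISS, L1-HIT, VC-HIT, VC-HIT, MISS, VC-HIT, VC-HIT, VC-HIT, L1-HIT, VC-HIT, VC-HIT, VC-HIT, VC-HIT]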